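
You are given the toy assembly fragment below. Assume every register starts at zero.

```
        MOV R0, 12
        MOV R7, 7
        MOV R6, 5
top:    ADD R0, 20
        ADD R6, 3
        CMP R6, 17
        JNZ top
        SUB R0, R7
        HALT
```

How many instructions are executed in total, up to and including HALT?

R0=12
R7=7
R6=5
R0=12+20=32
R6=5+3=8
CMP R6, 17  (cmp 8,17)
JNZ top: taken
R0=32+20=52
R6=8+3=11
CMP R6, 17  (cmp 11,17)
JNZ top: taken
R0=52+20=72
R6=11+3=14
CMP R6, 17  (cmp 14,17)
JNZ top: taken
R0=72+20=92
R6=14+3=17
CMP R6, 17  (cmp 17,17)
JNZ top: not taken
R0=92-7=85
halt.
Total executed instructions: 21.

21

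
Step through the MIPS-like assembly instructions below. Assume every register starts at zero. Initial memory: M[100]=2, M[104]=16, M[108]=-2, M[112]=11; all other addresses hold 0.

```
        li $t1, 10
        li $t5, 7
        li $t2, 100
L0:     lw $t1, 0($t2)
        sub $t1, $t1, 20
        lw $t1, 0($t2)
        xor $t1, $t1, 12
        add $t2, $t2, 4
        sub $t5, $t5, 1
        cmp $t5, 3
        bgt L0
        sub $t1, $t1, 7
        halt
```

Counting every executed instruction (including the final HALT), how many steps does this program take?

37

after li $t1, 10: $t1=10
after li $t5, 7: $t5=7
after li $t2, 100: $t2=100
after lw $t1, 0($t2): $t1=M[100]=2
after sub $t1, $t1, 20: $t1=2-20=-18
after lw $t1, 0($t2): $t1=M[100]=2
after xor $t1, $t1, 12: $t1=2^12=14
after add $t2, $t2, 4: $t2=100+4=104
after sub $t5, $t5, 1: $t5=7-1=6
cmp $t5, 3  (cmp 6,3)
bgt L0: taken
after lw $t1, 0($t2): $t1=M[104]=16
after sub $t1, $t1, 20: $t1=16-20=-4
after lw $t1, 0($t2): $t1=M[104]=16
after xor $t1, $t1, 12: $t1=16^12=28
after add $t2, $t2, 4: $t2=104+4=108
after sub $t5, $t5, 1: $t5=6-1=5
cmp $t5, 3  (cmp 5,3)
bgt L0: taken
after lw $t1, 0($t2): $t1=M[108]=-2
after sub $t1, $t1, 20: $t1=(-2)-20=-22
after lw $t1, 0($t2): $t1=M[108]=-2
after xor $t1, $t1, 12: $t1=(-2)^12=-14
after add $t2, $t2, 4: $t2=108+4=112
after sub $t5, $t5, 1: $t5=5-1=4
cmp $t5, 3  (cmp 4,3)
bgt L0: taken
after lw $t1, 0($t2): $t1=M[112]=11
after sub $t1, $t1, 20: $t1=11-20=-9
after lw $t1, 0($t2): $t1=M[112]=11
after xor $t1, $t1, 12: $t1=11^12=7
after add $t2, $t2, 4: $t2=112+4=116
after sub $t5, $t5, 1: $t5=4-1=3
cmp $t5, 3  (cmp 3,3)
bgt L0: not taken
after sub $t1, $t1, 7: $t1=7-7=0
halt.
Total executed instructions: 37.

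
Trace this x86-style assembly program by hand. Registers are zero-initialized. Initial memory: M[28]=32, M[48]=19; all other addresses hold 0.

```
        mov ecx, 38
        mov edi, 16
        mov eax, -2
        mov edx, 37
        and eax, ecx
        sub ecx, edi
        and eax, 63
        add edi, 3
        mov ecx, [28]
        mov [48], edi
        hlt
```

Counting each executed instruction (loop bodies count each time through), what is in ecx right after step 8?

after mov ecx, 38: ecx=38
after mov edi, 16: edi=16
after mov eax, -2: eax=-2
after mov edx, 37: edx=37
after and eax, ecx: eax=(-2)&38=38
after sub ecx, edi: ecx=38-16=22
after and eax, 63: eax=38&63=38
after add edi, 3: edi=16+3=19
After step 8: ecx = 22.

22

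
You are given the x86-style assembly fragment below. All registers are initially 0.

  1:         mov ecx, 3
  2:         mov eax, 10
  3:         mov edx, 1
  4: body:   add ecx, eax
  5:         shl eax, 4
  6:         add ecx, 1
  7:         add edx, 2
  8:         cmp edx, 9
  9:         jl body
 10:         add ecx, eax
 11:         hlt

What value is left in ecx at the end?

after mov ecx, 3: ecx=3
after mov eax, 10: eax=10
after mov edx, 1: edx=1
after add ecx, eax: ecx=3+10=13
after shl eax, 4: eax=10<<4=160
after add ecx, 1: ecx=13+1=14
after add edx, 2: edx=1+2=3
cmp edx, 9  (cmp 3,9)
jl body: taken
after add ecx, eax: ecx=14+160=174
after shl eax, 4: eax=160<<4=2560
after add ecx, 1: ecx=174+1=175
after add edx, 2: edx=3+2=5
cmp edx, 9  (cmp 5,9)
jl body: taken
after add ecx, eax: ecx=175+2560=2735
after shl eax, 4: eax=2560<<4=40960
after add ecx, 1: ecx=2735+1=2736
after add edx, 2: edx=5+2=7
cmp edx, 9  (cmp 7,9)
jl body: taken
after add ecx, eax: ecx=2736+40960=43696
after shl eax, 4: eax=40960<<4=655360
after add ecx, 1: ecx=43696+1=43697
after add edx, 2: edx=7+2=9
cmp edx, 9  (cmp 9,9)
jl body: not taken
after add ecx, eax: ecx=43697+655360=699057
halt.

699057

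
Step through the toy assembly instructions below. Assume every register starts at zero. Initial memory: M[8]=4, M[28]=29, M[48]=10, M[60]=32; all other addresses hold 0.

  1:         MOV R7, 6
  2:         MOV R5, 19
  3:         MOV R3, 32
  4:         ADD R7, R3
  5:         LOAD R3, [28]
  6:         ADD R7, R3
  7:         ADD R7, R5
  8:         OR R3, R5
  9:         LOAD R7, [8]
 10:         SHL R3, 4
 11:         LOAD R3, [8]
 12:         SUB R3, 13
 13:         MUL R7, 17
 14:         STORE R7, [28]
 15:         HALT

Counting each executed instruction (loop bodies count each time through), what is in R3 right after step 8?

MOV R7, 6 → R7=6
MOV R5, 19 → R5=19
MOV R3, 32 → R3=32
ADD R7, R3 → R7=6+32=38
LOAD R3, [28] → R3=M[28]=29
ADD R7, R3 → R7=38+29=67
ADD R7, R5 → R7=67+19=86
OR R3, R5 → R3=29|19=31
After step 8: R3 = 31.

31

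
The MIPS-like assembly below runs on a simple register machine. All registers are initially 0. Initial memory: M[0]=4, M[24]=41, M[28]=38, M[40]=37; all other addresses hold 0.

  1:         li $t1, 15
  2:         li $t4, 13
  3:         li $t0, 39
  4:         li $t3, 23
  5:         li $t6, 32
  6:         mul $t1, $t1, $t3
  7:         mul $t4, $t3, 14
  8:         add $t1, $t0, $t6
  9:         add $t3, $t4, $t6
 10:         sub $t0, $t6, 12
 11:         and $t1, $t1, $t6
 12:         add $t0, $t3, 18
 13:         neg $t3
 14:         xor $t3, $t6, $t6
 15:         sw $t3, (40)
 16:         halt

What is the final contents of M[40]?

li $t1, 15 → $t1=15
li $t4, 13 → $t4=13
li $t0, 39 → $t0=39
li $t3, 23 → $t3=23
li $t6, 32 → $t6=32
mul $t1, $t1, $t3 → $t1=15*23=345
mul $t4, $t3, 14 → $t4=23*14=322
add $t1, $t0, $t6 → $t1=39+32=71
add $t3, $t4, $t6 → $t3=322+32=354
sub $t0, $t6, 12 → $t0=32-12=20
and $t1, $t1, $t6 → $t1=71&32=0
add $t0, $t3, 18 → $t0=354+18=372
neg $t3 → $t3=-(354)=-354
xor $t3, $t6, $t6 → $t3=32^32=0
sw $t3, (40) → M[40]=0
halt.

0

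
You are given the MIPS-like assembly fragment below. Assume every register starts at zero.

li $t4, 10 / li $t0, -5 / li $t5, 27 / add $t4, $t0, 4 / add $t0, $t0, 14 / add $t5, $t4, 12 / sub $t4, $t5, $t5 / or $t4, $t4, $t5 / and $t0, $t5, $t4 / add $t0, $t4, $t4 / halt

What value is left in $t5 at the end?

after li $t4, 10: $t4=10
after li $t0, -5: $t0=-5
after li $t5, 27: $t5=27
after add $t4, $t0, 4: $t4=(-5)+4=-1
after add $t0, $t0, 14: $t0=(-5)+14=9
after add $t5, $t4, 12: $t5=(-1)+12=11
after sub $t4, $t5, $t5: $t4=11-11=0
after or $t4, $t4, $t5: $t4=0|11=11
after and $t0, $t5, $t4: $t0=11&11=11
after add $t0, $t4, $t4: $t0=11+11=22
halt.

11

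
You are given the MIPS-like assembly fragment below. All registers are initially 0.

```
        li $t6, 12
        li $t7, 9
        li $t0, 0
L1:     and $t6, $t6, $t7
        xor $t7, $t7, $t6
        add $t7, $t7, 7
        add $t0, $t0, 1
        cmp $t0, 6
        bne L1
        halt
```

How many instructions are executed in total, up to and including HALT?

40

li $t6, 12 → $t6=12
li $t7, 9 → $t7=9
li $t0, 0 → $t0=0
and $t6, $t6, $t7 → $t6=12&9=8
xor $t7, $t7, $t6 → $t7=9^8=1
add $t7, $t7, 7 → $t7=1+7=8
add $t0, $t0, 1 → $t0=0+1=1
cmp $t0, 6  (cmp 1,6)
bne L1: taken
and $t6, $t6, $t7 → $t6=8&8=8
xor $t7, $t7, $t6 → $t7=8^8=0
add $t7, $t7, 7 → $t7=0+7=7
add $t0, $t0, 1 → $t0=1+1=2
cmp $t0, 6  (cmp 2,6)
bne L1: taken
and $t6, $t6, $t7 → $t6=8&7=0
xor $t7, $t7, $t6 → $t7=7^0=7
add $t7, $t7, 7 → $t7=7+7=14
add $t0, $t0, 1 → $t0=2+1=3
cmp $t0, 6  (cmp 3,6)
bne L1: taken
and $t6, $t6, $t7 → $t6=0&14=0
xor $t7, $t7, $t6 → $t7=14^0=14
add $t7, $t7, 7 → $t7=14+7=21
add $t0, $t0, 1 → $t0=3+1=4
cmp $t0, 6  (cmp 4,6)
bne L1: taken
and $t6, $t6, $t7 → $t6=0&21=0
xor $t7, $t7, $t6 → $t7=21^0=21
add $t7, $t7, 7 → $t7=21+7=28
add $t0, $t0, 1 → $t0=4+1=5
cmp $t0, 6  (cmp 5,6)
bne L1: taken
and $t6, $t6, $t7 → $t6=0&28=0
xor $t7, $t7, $t6 → $t7=28^0=28
add $t7, $t7, 7 → $t7=28+7=35
add $t0, $t0, 1 → $t0=5+1=6
cmp $t0, 6  (cmp 6,6)
bne L1: not taken
halt.
Total executed instructions: 40.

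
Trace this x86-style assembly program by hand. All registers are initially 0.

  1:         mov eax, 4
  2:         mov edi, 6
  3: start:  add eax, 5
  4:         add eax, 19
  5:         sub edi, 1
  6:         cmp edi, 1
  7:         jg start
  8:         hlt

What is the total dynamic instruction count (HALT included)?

28

mov eax, 4 → eax=4
mov edi, 6 → edi=6
add eax, 5 → eax=4+5=9
add eax, 19 → eax=9+19=28
sub edi, 1 → edi=6-1=5
cmp edi, 1  (cmp 5,1)
jg start: taken
add eax, 5 → eax=28+5=33
add eax, 19 → eax=33+19=52
sub edi, 1 → edi=5-1=4
cmp edi, 1  (cmp 4,1)
jg start: taken
add eax, 5 → eax=52+5=57
add eax, 19 → eax=57+19=76
sub edi, 1 → edi=4-1=3
cmp edi, 1  (cmp 3,1)
jg start: taken
add eax, 5 → eax=76+5=81
add eax, 19 → eax=81+19=100
sub edi, 1 → edi=3-1=2
cmp edi, 1  (cmp 2,1)
jg start: taken
add eax, 5 → eax=100+5=105
add eax, 19 → eax=105+19=124
sub edi, 1 → edi=2-1=1
cmp edi, 1  (cmp 1,1)
jg start: not taken
halt.
Total executed instructions: 28.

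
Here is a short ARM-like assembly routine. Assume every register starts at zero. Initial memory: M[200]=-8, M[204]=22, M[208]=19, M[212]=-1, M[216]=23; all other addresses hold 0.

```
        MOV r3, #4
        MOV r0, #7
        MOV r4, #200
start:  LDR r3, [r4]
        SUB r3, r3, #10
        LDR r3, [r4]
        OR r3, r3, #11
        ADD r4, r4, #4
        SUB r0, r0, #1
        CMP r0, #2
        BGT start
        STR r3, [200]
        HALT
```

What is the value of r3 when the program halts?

31

r3=4
r0=7
r4=200
r3=M[200]=-8
r3=(-8)-10=-18
r3=M[200]=-8
r3=(-8)|11=-5
r4=200+4=204
r0=7-1=6
CMP r0, #2  (cmp 6,2)
BGT start: taken
r3=M[204]=22
r3=22-10=12
r3=M[204]=22
r3=22|11=31
r4=204+4=208
r0=6-1=5
CMP r0, #2  (cmp 5,2)
BGT start: taken
r3=M[208]=19
r3=19-10=9
r3=M[208]=19
r3=19|11=27
r4=208+4=212
r0=5-1=4
CMP r0, #2  (cmp 4,2)
BGT start: taken
r3=M[212]=-1
r3=(-1)-10=-11
r3=M[212]=-1
r3=(-1)|11=-1
r4=212+4=216
r0=4-1=3
CMP r0, #2  (cmp 3,2)
BGT start: taken
r3=M[216]=23
r3=23-10=13
r3=M[216]=23
r3=23|11=31
r4=216+4=220
r0=3-1=2
CMP r0, #2  (cmp 2,2)
BGT start: not taken
STR r3, [200] → M[200]=31
halt.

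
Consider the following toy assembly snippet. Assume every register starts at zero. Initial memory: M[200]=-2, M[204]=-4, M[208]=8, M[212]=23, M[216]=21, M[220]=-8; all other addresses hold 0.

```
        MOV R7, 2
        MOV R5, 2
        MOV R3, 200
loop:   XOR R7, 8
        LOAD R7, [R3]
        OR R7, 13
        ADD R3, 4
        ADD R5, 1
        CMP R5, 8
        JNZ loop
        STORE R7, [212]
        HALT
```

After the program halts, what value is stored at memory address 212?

MOV R7, 2 → R7=2
MOV R5, 2 → R5=2
MOV R3, 200 → R3=200
XOR R7, 8 → R7=2^8=10
LOAD R7, [R3] → R7=M[200]=-2
OR R7, 13 → R7=(-2)|13=-1
ADD R3, 4 → R3=200+4=204
ADD R5, 1 → R5=2+1=3
CMP R5, 8  (cmp 3,8)
JNZ loop: taken
XOR R7, 8 → R7=(-1)^8=-9
LOAD R7, [R3] → R7=M[204]=-4
OR R7, 13 → R7=(-4)|13=-3
ADD R3, 4 → R3=204+4=208
ADD R5, 1 → R5=3+1=4
CMP R5, 8  (cmp 4,8)
JNZ loop: taken
XOR R7, 8 → R7=(-3)^8=-11
LOAD R7, [R3] → R7=M[208]=8
OR R7, 13 → R7=8|13=13
ADD R3, 4 → R3=208+4=212
ADD R5, 1 → R5=4+1=5
CMP R5, 8  (cmp 5,8)
JNZ loop: taken
XOR R7, 8 → R7=13^8=5
LOAD R7, [R3] → R7=M[212]=23
OR R7, 13 → R7=23|13=31
ADD R3, 4 → R3=212+4=216
ADD R5, 1 → R5=5+1=6
CMP R5, 8  (cmp 6,8)
JNZ loop: taken
XOR R7, 8 → R7=31^8=23
LOAD R7, [R3] → R7=M[216]=21
OR R7, 13 → R7=21|13=29
ADD R3, 4 → R3=216+4=220
ADD R5, 1 → R5=6+1=7
CMP R5, 8  (cmp 7,8)
JNZ loop: taken
XOR R7, 8 → R7=29^8=21
LOAD R7, [R3] → R7=M[220]=-8
OR R7, 13 → R7=(-8)|13=-3
ADD R3, 4 → R3=220+4=224
ADD R5, 1 → R5=7+1=8
CMP R5, 8  (cmp 8,8)
JNZ loop: not taken
STORE R7, [212] → M[212]=-3
halt.

-3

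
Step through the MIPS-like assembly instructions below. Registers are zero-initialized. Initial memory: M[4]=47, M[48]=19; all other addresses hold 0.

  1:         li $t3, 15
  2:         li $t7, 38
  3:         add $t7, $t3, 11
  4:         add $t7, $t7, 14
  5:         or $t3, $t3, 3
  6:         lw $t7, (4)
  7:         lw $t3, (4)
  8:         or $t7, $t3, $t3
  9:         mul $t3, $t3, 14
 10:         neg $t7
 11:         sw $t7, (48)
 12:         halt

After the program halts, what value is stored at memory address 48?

-47

li $t3, 15 → $t3=15
li $t7, 38 → $t7=38
add $t7, $t3, 11 → $t7=15+11=26
add $t7, $t7, 14 → $t7=26+14=40
or $t3, $t3, 3 → $t3=15|3=15
lw $t7, (4) → $t7=M[4]=47
lw $t3, (4) → $t3=M[4]=47
or $t7, $t3, $t3 → $t7=47|47=47
mul $t3, $t3, 14 → $t3=47*14=658
neg $t7 → $t7=-(47)=-47
sw $t7, (48) → M[48]=-47
halt.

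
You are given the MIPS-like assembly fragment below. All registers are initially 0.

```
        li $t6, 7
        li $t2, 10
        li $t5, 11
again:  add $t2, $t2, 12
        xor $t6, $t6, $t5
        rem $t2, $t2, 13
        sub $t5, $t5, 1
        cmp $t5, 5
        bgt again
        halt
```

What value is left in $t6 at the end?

6

after li $t6, 7: $t6=7
after li $t2, 10: $t2=10
after li $t5, 11: $t5=11
after add $t2, $t2, 12: $t2=10+12=22
after xor $t6, $t6, $t5: $t6=7^11=12
after rem $t2, $t2, 13: $t2=22%13=9
after sub $t5, $t5, 1: $t5=11-1=10
cmp $t5, 5  (cmp 10,5)
bgt again: taken
after add $t2, $t2, 12: $t2=9+12=21
after xor $t6, $t6, $t5: $t6=12^10=6
after rem $t2, $t2, 13: $t2=21%13=8
after sub $t5, $t5, 1: $t5=10-1=9
cmp $t5, 5  (cmp 9,5)
bgt again: taken
after add $t2, $t2, 12: $t2=8+12=20
after xor $t6, $t6, $t5: $t6=6^9=15
after rem $t2, $t2, 13: $t2=20%13=7
after sub $t5, $t5, 1: $t5=9-1=8
cmp $t5, 5  (cmp 8,5)
bgt again: taken
after add $t2, $t2, 12: $t2=7+12=19
after xor $t6, $t6, $t5: $t6=15^8=7
after rem $t2, $t2, 13: $t2=19%13=6
after sub $t5, $t5, 1: $t5=8-1=7
cmp $t5, 5  (cmp 7,5)
bgt again: taken
after add $t2, $t2, 12: $t2=6+12=18
after xor $t6, $t6, $t5: $t6=7^7=0
after rem $t2, $t2, 13: $t2=18%13=5
after sub $t5, $t5, 1: $t5=7-1=6
cmp $t5, 5  (cmp 6,5)
bgt again: taken
after add $t2, $t2, 12: $t2=5+12=17
after xor $t6, $t6, $t5: $t6=0^6=6
after rem $t2, $t2, 13: $t2=17%13=4
after sub $t5, $t5, 1: $t5=6-1=5
cmp $t5, 5  (cmp 5,5)
bgt again: not taken
halt.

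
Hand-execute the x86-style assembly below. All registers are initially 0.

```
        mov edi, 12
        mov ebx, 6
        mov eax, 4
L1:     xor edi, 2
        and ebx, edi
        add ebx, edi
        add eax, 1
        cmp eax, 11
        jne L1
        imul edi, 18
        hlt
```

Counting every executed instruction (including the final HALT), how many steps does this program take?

mov edi, 12 → edi=12
mov ebx, 6 → ebx=6
mov eax, 4 → eax=4
xor edi, 2 → edi=12^2=14
and ebx, edi → ebx=6&14=6
add ebx, edi → ebx=6+14=20
add eax, 1 → eax=4+1=5
cmp eax, 11  (cmp 5,11)
jne L1: taken
xor edi, 2 → edi=14^2=12
and ebx, edi → ebx=20&12=4
add ebx, edi → ebx=4+12=16
add eax, 1 → eax=5+1=6
cmp eax, 11  (cmp 6,11)
jne L1: taken
xor edi, 2 → edi=12^2=14
and ebx, edi → ebx=16&14=0
add ebx, edi → ebx=0+14=14
add eax, 1 → eax=6+1=7
cmp eax, 11  (cmp 7,11)
jne L1: taken
xor edi, 2 → edi=14^2=12
and ebx, edi → ebx=14&12=12
add ebx, edi → ebx=12+12=24
add eax, 1 → eax=7+1=8
cmp eax, 11  (cmp 8,11)
jne L1: taken
xor edi, 2 → edi=12^2=14
and ebx, edi → ebx=24&14=8
add ebx, edi → ebx=8+14=22
add eax, 1 → eax=8+1=9
cmp eax, 11  (cmp 9,11)
jne L1: taken
xor edi, 2 → edi=14^2=12
and ebx, edi → ebx=22&12=4
add ebx, edi → ebx=4+12=16
add eax, 1 → eax=9+1=10
cmp eax, 11  (cmp 10,11)
jne L1: taken
xor edi, 2 → edi=12^2=14
and ebx, edi → ebx=16&14=0
add ebx, edi → ebx=0+14=14
add eax, 1 → eax=10+1=11
cmp eax, 11  (cmp 11,11)
jne L1: not taken
imul edi, 18 → edi=14*18=252
halt.
Total executed instructions: 47.

47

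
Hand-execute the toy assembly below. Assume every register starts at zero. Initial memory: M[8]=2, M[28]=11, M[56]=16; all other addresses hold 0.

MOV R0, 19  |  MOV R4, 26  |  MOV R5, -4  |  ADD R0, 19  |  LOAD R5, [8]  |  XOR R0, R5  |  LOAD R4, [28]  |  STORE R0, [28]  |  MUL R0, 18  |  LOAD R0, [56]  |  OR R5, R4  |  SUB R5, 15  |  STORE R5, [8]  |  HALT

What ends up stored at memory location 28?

36

R0=19
R4=26
R5=-4
R0=19+19=38
R5=M[8]=2
R0=38^2=36
R4=M[28]=11
STORE R0, [28] → M[28]=36
R0=36*18=648
R0=M[56]=16
R5=2|11=11
R5=11-15=-4
STORE R5, [8] → M[8]=-4
halt.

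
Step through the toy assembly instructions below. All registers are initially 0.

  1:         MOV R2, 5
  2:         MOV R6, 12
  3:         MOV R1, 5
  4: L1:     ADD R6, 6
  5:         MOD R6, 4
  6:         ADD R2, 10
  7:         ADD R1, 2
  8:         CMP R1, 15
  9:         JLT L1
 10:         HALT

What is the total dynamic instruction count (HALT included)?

R2=5
R6=12
R1=5
R6=12+6=18
R6=18%4=2
R2=5+10=15
R1=5+2=7
CMP R1, 15  (cmp 7,15)
JLT L1: taken
R6=2+6=8
R6=8%4=0
R2=15+10=25
R1=7+2=9
CMP R1, 15  (cmp 9,15)
JLT L1: taken
R6=0+6=6
R6=6%4=2
R2=25+10=35
R1=9+2=11
CMP R1, 15  (cmp 11,15)
JLT L1: taken
R6=2+6=8
R6=8%4=0
R2=35+10=45
R1=11+2=13
CMP R1, 15  (cmp 13,15)
JLT L1: taken
R6=0+6=6
R6=6%4=2
R2=45+10=55
R1=13+2=15
CMP R1, 15  (cmp 15,15)
JLT L1: not taken
halt.
Total executed instructions: 34.

34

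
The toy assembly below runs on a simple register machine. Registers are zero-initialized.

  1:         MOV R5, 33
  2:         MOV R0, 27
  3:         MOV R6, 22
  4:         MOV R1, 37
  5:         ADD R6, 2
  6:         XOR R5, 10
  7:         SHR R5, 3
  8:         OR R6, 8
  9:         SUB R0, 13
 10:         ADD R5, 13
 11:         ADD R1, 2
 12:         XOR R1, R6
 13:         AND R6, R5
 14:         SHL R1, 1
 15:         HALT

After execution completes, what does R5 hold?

after MOV R5, 33: R5=33
after MOV R0, 27: R0=27
after MOV R6, 22: R6=22
after MOV R1, 37: R1=37
after ADD R6, 2: R6=22+2=24
after XOR R5, 10: R5=33^10=43
after SHR R5, 3: R5=43>>3=5
after OR R6, 8: R6=24|8=24
after SUB R0, 13: R0=27-13=14
after ADD R5, 13: R5=5+13=18
after ADD R1, 2: R1=37+2=39
after XOR R1, R6: R1=39^24=63
after AND R6, R5: R6=24&18=16
after SHL R1, 1: R1=63<<1=126
halt.

18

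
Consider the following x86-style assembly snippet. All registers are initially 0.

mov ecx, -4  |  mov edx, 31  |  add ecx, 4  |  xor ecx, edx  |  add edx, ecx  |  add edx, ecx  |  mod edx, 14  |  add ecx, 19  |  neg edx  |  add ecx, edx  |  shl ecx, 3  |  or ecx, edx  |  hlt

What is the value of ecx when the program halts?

after mov ecx, -4: ecx=-4
after mov edx, 31: edx=31
after add ecx, 4: ecx=(-4)+4=0
after xor ecx, edx: ecx=0^31=31
after add edx, ecx: edx=31+31=62
after add edx, ecx: edx=62+31=93
after mod edx, 14: edx=93%14=9
after add ecx, 19: ecx=31+19=50
after neg edx: edx=-(9)=-9
after add ecx, edx: ecx=50+(-9)=41
after shl ecx, 3: ecx=41<<3=328
after or ecx, edx: ecx=328|(-9)=-1
halt.

-1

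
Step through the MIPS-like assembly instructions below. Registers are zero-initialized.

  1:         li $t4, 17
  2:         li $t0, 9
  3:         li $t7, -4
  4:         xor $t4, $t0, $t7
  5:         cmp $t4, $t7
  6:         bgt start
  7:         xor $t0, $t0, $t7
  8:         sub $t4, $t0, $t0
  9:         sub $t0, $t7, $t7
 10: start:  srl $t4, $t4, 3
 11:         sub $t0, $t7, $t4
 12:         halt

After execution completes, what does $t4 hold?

0

after li $t4, 17: $t4=17
after li $t0, 9: $t0=9
after li $t7, -4: $t7=-4
after xor $t4, $t0, $t7: $t4=9^(-4)=-11
cmp $t4, $t7  (cmp -11,-4)
bgt start: not taken
after xor $t0, $t0, $t7: $t0=9^(-4)=-11
after sub $t4, $t0, $t0: $t4=(-11)-(-11)=0
after sub $t0, $t7, $t7: $t0=(-4)-(-4)=0
after srl $t4, $t4, 3: $t4=0>>3=0
after sub $t0, $t7, $t4: $t0=(-4)-0=-4
halt.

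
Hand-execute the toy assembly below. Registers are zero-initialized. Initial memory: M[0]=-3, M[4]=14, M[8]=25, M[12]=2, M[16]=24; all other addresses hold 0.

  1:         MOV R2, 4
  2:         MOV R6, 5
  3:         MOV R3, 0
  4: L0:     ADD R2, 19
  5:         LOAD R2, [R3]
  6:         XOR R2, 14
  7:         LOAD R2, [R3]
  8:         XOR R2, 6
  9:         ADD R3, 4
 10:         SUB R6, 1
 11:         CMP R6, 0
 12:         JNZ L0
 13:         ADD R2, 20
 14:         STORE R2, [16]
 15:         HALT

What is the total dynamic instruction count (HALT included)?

after MOV R2, 4: R2=4
after MOV R6, 5: R6=5
after MOV R3, 0: R3=0
after ADD R2, 19: R2=4+19=23
after LOAD R2, [R3]: R2=M[0]=-3
after XOR R2, 14: R2=(-3)^14=-13
after LOAD R2, [R3]: R2=M[0]=-3
after XOR R2, 6: R2=(-3)^6=-5
after ADD R3, 4: R3=0+4=4
after SUB R6, 1: R6=5-1=4
CMP R6, 0  (cmp 4,0)
JNZ L0: taken
after ADD R2, 19: R2=(-5)+19=14
after LOAD R2, [R3]: R2=M[4]=14
after XOR R2, 14: R2=14^14=0
after LOAD R2, [R3]: R2=M[4]=14
after XOR R2, 6: R2=14^6=8
after ADD R3, 4: R3=4+4=8
after SUB R6, 1: R6=4-1=3
CMP R6, 0  (cmp 3,0)
JNZ L0: taken
after ADD R2, 19: R2=8+19=27
after LOAD R2, [R3]: R2=M[8]=25
after XOR R2, 14: R2=25^14=23
after LOAD R2, [R3]: R2=M[8]=25
after XOR R2, 6: R2=25^6=31
after ADD R3, 4: R3=8+4=12
after SUB R6, 1: R6=3-1=2
CMP R6, 0  (cmp 2,0)
JNZ L0: taken
after ADD R2, 19: R2=31+19=50
after LOAD R2, [R3]: R2=M[12]=2
after XOR R2, 14: R2=2^14=12
after LOAD R2, [R3]: R2=M[12]=2
after XOR R2, 6: R2=2^6=4
after ADD R3, 4: R3=12+4=16
after SUB R6, 1: R6=2-1=1
CMP R6, 0  (cmp 1,0)
JNZ L0: taken
after ADD R2, 19: R2=4+19=23
after LOAD R2, [R3]: R2=M[16]=24
after XOR R2, 14: R2=24^14=22
after LOAD R2, [R3]: R2=M[16]=24
after XOR R2, 6: R2=24^6=30
after ADD R3, 4: R3=16+4=20
after SUB R6, 1: R6=1-1=0
CMP R6, 0  (cmp 0,0)
JNZ L0: not taken
after ADD R2, 20: R2=30+20=50
STORE R2, [16] → M[16]=50
halt.
Total executed instructions: 51.

51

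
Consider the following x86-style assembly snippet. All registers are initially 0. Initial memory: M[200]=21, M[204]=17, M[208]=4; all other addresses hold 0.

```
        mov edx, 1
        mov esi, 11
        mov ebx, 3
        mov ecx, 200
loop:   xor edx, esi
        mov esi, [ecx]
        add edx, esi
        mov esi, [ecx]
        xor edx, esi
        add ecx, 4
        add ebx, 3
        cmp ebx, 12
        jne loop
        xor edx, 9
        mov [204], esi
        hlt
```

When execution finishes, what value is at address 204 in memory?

4

mov edx, 1 → edx=1
mov esi, 11 → esi=11
mov ebx, 3 → ebx=3
mov ecx, 200 → ecx=200
xor edx, esi → edx=1^11=10
mov esi, [ecx] → esi=M[200]=21
add edx, esi → edx=10+21=31
mov esi, [ecx] → esi=M[200]=21
xor edx, esi → edx=31^21=10
add ecx, 4 → ecx=200+4=204
add ebx, 3 → ebx=3+3=6
cmp ebx, 12  (cmp 6,12)
jne loop: taken
xor edx, esi → edx=10^21=31
mov esi, [ecx] → esi=M[204]=17
add edx, esi → edx=31+17=48
mov esi, [ecx] → esi=M[204]=17
xor edx, esi → edx=48^17=33
add ecx, 4 → ecx=204+4=208
add ebx, 3 → ebx=6+3=9
cmp ebx, 12  (cmp 9,12)
jne loop: taken
xor edx, esi → edx=33^17=48
mov esi, [ecx] → esi=M[208]=4
add edx, esi → edx=48+4=52
mov esi, [ecx] → esi=M[208]=4
xor edx, esi → edx=52^4=48
add ecx, 4 → ecx=208+4=212
add ebx, 3 → ebx=9+3=12
cmp ebx, 12  (cmp 12,12)
jne loop: not taken
xor edx, 9 → edx=48^9=57
mov [204], esi → M[204]=4
halt.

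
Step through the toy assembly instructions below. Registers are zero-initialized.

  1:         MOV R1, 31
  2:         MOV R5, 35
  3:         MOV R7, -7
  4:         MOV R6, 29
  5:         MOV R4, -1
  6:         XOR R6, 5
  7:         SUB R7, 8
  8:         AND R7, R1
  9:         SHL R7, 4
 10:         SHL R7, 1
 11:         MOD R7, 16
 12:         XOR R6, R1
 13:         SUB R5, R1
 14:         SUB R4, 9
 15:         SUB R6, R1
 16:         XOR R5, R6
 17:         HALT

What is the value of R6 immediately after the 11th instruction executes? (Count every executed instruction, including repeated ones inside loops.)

after MOV R1, 31: R1=31
after MOV R5, 35: R5=35
after MOV R7, -7: R7=-7
after MOV R6, 29: R6=29
after MOV R4, -1: R4=-1
after XOR R6, 5: R6=29^5=24
after SUB R7, 8: R7=(-7)-8=-15
after AND R7, R1: R7=(-15)&31=17
after SHL R7, 4: R7=17<<4=272
after SHL R7, 1: R7=272<<1=544
after MOD R7, 16: R7=544%16=0
After step 11: R6 = 24.

24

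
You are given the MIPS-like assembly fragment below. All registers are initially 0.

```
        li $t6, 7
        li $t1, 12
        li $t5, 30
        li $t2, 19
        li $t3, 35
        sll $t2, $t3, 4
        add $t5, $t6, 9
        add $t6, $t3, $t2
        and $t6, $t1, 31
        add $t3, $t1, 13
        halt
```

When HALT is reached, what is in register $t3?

25

$t6=7
$t1=12
$t5=30
$t2=19
$t3=35
$t2=35<<4=560
$t5=7+9=16
$t6=35+560=595
$t6=12&31=12
$t3=12+13=25
halt.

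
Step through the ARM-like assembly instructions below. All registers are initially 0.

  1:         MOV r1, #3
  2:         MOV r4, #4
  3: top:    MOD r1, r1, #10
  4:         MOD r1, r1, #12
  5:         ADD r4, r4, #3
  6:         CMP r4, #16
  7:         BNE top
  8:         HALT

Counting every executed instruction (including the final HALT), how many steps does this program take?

23

after MOV r1, #3: r1=3
after MOV r4, #4: r4=4
after MOD r1, r1, #10: r1=3%10=3
after MOD r1, r1, #12: r1=3%12=3
after ADD r4, r4, #3: r4=4+3=7
CMP r4, #16  (cmp 7,16)
BNE top: taken
after MOD r1, r1, #10: r1=3%10=3
after MOD r1, r1, #12: r1=3%12=3
after ADD r4, r4, #3: r4=7+3=10
CMP r4, #16  (cmp 10,16)
BNE top: taken
after MOD r1, r1, #10: r1=3%10=3
after MOD r1, r1, #12: r1=3%12=3
after ADD r4, r4, #3: r4=10+3=13
CMP r4, #16  (cmp 13,16)
BNE top: taken
after MOD r1, r1, #10: r1=3%10=3
after MOD r1, r1, #12: r1=3%12=3
after ADD r4, r4, #3: r4=13+3=16
CMP r4, #16  (cmp 16,16)
BNE top: not taken
halt.
Total executed instructions: 23.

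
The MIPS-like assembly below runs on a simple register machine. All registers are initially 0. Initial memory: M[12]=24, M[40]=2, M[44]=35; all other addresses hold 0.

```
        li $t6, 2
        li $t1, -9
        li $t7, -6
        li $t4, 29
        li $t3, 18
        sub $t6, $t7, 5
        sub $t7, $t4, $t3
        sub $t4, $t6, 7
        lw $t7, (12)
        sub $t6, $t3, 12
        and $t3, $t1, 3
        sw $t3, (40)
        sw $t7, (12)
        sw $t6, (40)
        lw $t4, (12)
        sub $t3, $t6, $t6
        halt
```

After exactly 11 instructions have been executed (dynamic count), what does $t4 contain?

-18

after li $t6, 2: $t6=2
after li $t1, -9: $t1=-9
after li $t7, -6: $t7=-6
after li $t4, 29: $t4=29
after li $t3, 18: $t3=18
after sub $t6, $t7, 5: $t6=(-6)-5=-11
after sub $t7, $t4, $t3: $t7=29-18=11
after sub $t4, $t6, 7: $t4=(-11)-7=-18
after lw $t7, (12): $t7=M[12]=24
after sub $t6, $t3, 12: $t6=18-12=6
after and $t3, $t1, 3: $t3=(-9)&3=3
After step 11: $t4 = -18.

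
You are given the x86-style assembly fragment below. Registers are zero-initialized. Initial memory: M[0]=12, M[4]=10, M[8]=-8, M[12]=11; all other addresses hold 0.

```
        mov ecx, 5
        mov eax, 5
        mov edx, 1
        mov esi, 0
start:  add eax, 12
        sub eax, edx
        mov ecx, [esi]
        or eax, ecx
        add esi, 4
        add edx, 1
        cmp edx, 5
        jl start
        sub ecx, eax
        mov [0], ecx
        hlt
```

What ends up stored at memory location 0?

ecx=5
eax=5
edx=1
esi=0
eax=5+12=17
eax=17-1=16
ecx=M[0]=12
eax=16|12=28
esi=0+4=4
edx=1+1=2
cmp edx, 5  (cmp 2,5)
jl start: taken
eax=28+12=40
eax=40-2=38
ecx=M[4]=10
eax=38|10=46
esi=4+4=8
edx=2+1=3
cmp edx, 5  (cmp 3,5)
jl start: taken
eax=46+12=58
eax=58-3=55
ecx=M[8]=-8
eax=55|(-8)=-1
esi=8+4=12
edx=3+1=4
cmp edx, 5  (cmp 4,5)
jl start: taken
eax=(-1)+12=11
eax=11-4=7
ecx=M[12]=11
eax=7|11=15
esi=12+4=16
edx=4+1=5
cmp edx, 5  (cmp 5,5)
jl start: not taken
ecx=11-15=-4
mov [0], ecx → M[0]=-4
halt.

-4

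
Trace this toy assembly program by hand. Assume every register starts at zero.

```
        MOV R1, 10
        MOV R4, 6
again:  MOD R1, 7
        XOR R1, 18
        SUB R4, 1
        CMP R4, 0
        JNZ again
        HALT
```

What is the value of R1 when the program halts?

17

after MOV R1, 10: R1=10
after MOV R4, 6: R4=6
after MOD R1, 7: R1=10%7=3
after XOR R1, 18: R1=3^18=17
after SUB R4, 1: R4=6-1=5
CMP R4, 0  (cmp 5,0)
JNZ again: taken
after MOD R1, 7: R1=17%7=3
after XOR R1, 18: R1=3^18=17
after SUB R4, 1: R4=5-1=4
CMP R4, 0  (cmp 4,0)
JNZ again: taken
after MOD R1, 7: R1=17%7=3
after XOR R1, 18: R1=3^18=17
after SUB R4, 1: R4=4-1=3
CMP R4, 0  (cmp 3,0)
JNZ again: taken
after MOD R1, 7: R1=17%7=3
after XOR R1, 18: R1=3^18=17
after SUB R4, 1: R4=3-1=2
CMP R4, 0  (cmp 2,0)
JNZ again: taken
after MOD R1, 7: R1=17%7=3
after XOR R1, 18: R1=3^18=17
after SUB R4, 1: R4=2-1=1
CMP R4, 0  (cmp 1,0)
JNZ again: taken
after MOD R1, 7: R1=17%7=3
after XOR R1, 18: R1=3^18=17
after SUB R4, 1: R4=1-1=0
CMP R4, 0  (cmp 0,0)
JNZ again: not taken
halt.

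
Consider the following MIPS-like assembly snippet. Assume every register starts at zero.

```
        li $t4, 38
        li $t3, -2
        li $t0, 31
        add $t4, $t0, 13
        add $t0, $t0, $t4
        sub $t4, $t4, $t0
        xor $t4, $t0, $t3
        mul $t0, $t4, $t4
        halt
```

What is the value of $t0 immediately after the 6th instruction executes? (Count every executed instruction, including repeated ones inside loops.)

75

li $t4, 38 → $t4=38
li $t3, -2 → $t3=-2
li $t0, 31 → $t0=31
add $t4, $t0, 13 → $t4=31+13=44
add $t0, $t0, $t4 → $t0=31+44=75
sub $t4, $t4, $t0 → $t4=44-75=-31
After step 6: $t0 = 75.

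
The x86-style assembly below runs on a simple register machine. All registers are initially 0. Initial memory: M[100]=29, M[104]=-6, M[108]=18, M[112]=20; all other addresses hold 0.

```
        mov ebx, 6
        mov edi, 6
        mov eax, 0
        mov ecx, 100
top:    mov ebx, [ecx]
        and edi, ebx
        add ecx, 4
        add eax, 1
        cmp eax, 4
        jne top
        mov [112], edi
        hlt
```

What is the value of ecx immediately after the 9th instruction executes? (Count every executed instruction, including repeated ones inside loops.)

104

mov ebx, 6 → ebx=6
mov edi, 6 → edi=6
mov eax, 0 → eax=0
mov ecx, 100 → ecx=100
mov ebx, [ecx] → ebx=M[100]=29
and edi, ebx → edi=6&29=4
add ecx, 4 → ecx=100+4=104
add eax, 1 → eax=0+1=1
cmp eax, 4  (cmp 1,4)
After step 9: ecx = 104.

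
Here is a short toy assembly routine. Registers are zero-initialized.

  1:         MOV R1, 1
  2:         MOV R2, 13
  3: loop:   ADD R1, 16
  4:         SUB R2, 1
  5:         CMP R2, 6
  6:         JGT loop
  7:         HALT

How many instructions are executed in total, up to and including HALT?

31

R1=1
R2=13
R1=1+16=17
R2=13-1=12
CMP R2, 6  (cmp 12,6)
JGT loop: taken
R1=17+16=33
R2=12-1=11
CMP R2, 6  (cmp 11,6)
JGT loop: taken
R1=33+16=49
R2=11-1=10
CMP R2, 6  (cmp 10,6)
JGT loop: taken
R1=49+16=65
R2=10-1=9
CMP R2, 6  (cmp 9,6)
JGT loop: taken
R1=65+16=81
R2=9-1=8
CMP R2, 6  (cmp 8,6)
JGT loop: taken
R1=81+16=97
R2=8-1=7
CMP R2, 6  (cmp 7,6)
JGT loop: taken
R1=97+16=113
R2=7-1=6
CMP R2, 6  (cmp 6,6)
JGT loop: not taken
halt.
Total executed instructions: 31.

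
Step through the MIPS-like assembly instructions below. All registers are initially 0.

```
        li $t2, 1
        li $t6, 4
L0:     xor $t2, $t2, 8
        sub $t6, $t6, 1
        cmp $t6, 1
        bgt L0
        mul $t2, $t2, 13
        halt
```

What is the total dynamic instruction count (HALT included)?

li $t2, 1 → $t2=1
li $t6, 4 → $t6=4
xor $t2, $t2, 8 → $t2=1^8=9
sub $t6, $t6, 1 → $t6=4-1=3
cmp $t6, 1  (cmp 3,1)
bgt L0: taken
xor $t2, $t2, 8 → $t2=9^8=1
sub $t6, $t6, 1 → $t6=3-1=2
cmp $t6, 1  (cmp 2,1)
bgt L0: taken
xor $t2, $t2, 8 → $t2=1^8=9
sub $t6, $t6, 1 → $t6=2-1=1
cmp $t6, 1  (cmp 1,1)
bgt L0: not taken
mul $t2, $t2, 13 → $t2=9*13=117
halt.
Total executed instructions: 16.

16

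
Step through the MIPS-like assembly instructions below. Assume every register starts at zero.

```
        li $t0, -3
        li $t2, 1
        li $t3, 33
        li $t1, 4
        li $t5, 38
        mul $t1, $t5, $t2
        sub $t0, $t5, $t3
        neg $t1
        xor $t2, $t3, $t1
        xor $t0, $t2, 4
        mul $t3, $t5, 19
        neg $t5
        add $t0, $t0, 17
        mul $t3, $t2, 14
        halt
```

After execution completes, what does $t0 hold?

li $t0, -3 → $t0=-3
li $t2, 1 → $t2=1
li $t3, 33 → $t3=33
li $t1, 4 → $t1=4
li $t5, 38 → $t5=38
mul $t1, $t5, $t2 → $t1=38*1=38
sub $t0, $t5, $t3 → $t0=38-33=5
neg $t1 → $t1=-(38)=-38
xor $t2, $t3, $t1 → $t2=33^(-38)=-5
xor $t0, $t2, 4 → $t0=(-5)^4=-1
mul $t3, $t5, 19 → $t3=38*19=722
neg $t5 → $t5=-(38)=-38
add $t0, $t0, 17 → $t0=(-1)+17=16
mul $t3, $t2, 14 → $t3=(-5)*14=-70
halt.

16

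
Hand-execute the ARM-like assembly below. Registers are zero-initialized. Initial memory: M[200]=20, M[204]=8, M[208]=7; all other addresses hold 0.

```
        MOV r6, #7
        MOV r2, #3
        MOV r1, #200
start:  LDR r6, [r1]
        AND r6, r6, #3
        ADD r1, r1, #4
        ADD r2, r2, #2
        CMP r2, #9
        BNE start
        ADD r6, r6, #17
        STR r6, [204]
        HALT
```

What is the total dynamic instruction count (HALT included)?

24

after MOV r6, #7: r6=7
after MOV r2, #3: r2=3
after MOV r1, #200: r1=200
after LDR r6, [r1]: r6=M[200]=20
after AND r6, r6, #3: r6=20&3=0
after ADD r1, r1, #4: r1=200+4=204
after ADD r2, r2, #2: r2=3+2=5
CMP r2, #9  (cmp 5,9)
BNE start: taken
after LDR r6, [r1]: r6=M[204]=8
after AND r6, r6, #3: r6=8&3=0
after ADD r1, r1, #4: r1=204+4=208
after ADD r2, r2, #2: r2=5+2=7
CMP r2, #9  (cmp 7,9)
BNE start: taken
after LDR r6, [r1]: r6=M[208]=7
after AND r6, r6, #3: r6=7&3=3
after ADD r1, r1, #4: r1=208+4=212
after ADD r2, r2, #2: r2=7+2=9
CMP r2, #9  (cmp 9,9)
BNE start: not taken
after ADD r6, r6, #17: r6=3+17=20
STR r6, [204] → M[204]=20
halt.
Total executed instructions: 24.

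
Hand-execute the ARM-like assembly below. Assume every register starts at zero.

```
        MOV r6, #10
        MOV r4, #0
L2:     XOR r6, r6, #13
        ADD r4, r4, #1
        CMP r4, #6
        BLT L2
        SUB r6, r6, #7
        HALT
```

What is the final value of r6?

MOV r6, #10 → r6=10
MOV r4, #0 → r4=0
XOR r6, r6, #13 → r6=10^13=7
ADD r4, r4, #1 → r4=0+1=1
CMP r4, #6  (cmp 1,6)
BLT L2: taken
XOR r6, r6, #13 → r6=7^13=10
ADD r4, r4, #1 → r4=1+1=2
CMP r4, #6  (cmp 2,6)
BLT L2: taken
XOR r6, r6, #13 → r6=10^13=7
ADD r4, r4, #1 → r4=2+1=3
CMP r4, #6  (cmp 3,6)
BLT L2: taken
XOR r6, r6, #13 → r6=7^13=10
ADD r4, r4, #1 → r4=3+1=4
CMP r4, #6  (cmp 4,6)
BLT L2: taken
XOR r6, r6, #13 → r6=10^13=7
ADD r4, r4, #1 → r4=4+1=5
CMP r4, #6  (cmp 5,6)
BLT L2: taken
XOR r6, r6, #13 → r6=7^13=10
ADD r4, r4, #1 → r4=5+1=6
CMP r4, #6  (cmp 6,6)
BLT L2: not taken
SUB r6, r6, #7 → r6=10-7=3
halt.

3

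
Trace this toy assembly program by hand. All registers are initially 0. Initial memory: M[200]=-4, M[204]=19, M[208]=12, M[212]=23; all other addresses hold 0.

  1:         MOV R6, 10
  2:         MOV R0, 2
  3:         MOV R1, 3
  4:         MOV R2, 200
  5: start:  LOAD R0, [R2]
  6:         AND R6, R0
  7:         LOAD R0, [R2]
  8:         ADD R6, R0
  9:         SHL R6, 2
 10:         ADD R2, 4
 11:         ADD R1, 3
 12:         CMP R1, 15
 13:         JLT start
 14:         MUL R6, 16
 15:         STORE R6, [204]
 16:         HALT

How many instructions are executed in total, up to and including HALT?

43

R6=10
R0=2
R1=3
R2=200
R0=M[200]=-4
R6=10&(-4)=8
R0=M[200]=-4
R6=8+(-4)=4
R6=4<<2=16
R2=200+4=204
R1=3+3=6
CMP R1, 15  (cmp 6,15)
JLT start: taken
R0=M[204]=19
R6=16&19=16
R0=M[204]=19
R6=16+19=35
R6=35<<2=140
R2=204+4=208
R1=6+3=9
CMP R1, 15  (cmp 9,15)
JLT start: taken
R0=M[208]=12
R6=140&12=12
R0=M[208]=12
R6=12+12=24
R6=24<<2=96
R2=208+4=212
R1=9+3=12
CMP R1, 15  (cmp 12,15)
JLT start: taken
R0=M[212]=23
R6=96&23=0
R0=M[212]=23
R6=0+23=23
R6=23<<2=92
R2=212+4=216
R1=12+3=15
CMP R1, 15  (cmp 15,15)
JLT start: not taken
R6=92*16=1472
STORE R6, [204] → M[204]=1472
halt.
Total executed instructions: 43.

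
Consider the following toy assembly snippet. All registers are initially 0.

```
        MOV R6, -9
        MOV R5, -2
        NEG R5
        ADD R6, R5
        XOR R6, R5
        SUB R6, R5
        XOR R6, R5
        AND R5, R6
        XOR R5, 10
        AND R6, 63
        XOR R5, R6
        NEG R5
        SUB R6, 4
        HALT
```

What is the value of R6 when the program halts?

R6=-9
R5=-2
R5=-(-2)=2
R6=(-9)+2=-7
R6=(-7)^2=-5
R6=(-5)-2=-7
R6=(-7)^2=-5
R5=2&(-5)=2
R5=2^10=8
R6=(-5)&63=59
R5=8^59=51
R5=-(51)=-51
R6=59-4=55
halt.

55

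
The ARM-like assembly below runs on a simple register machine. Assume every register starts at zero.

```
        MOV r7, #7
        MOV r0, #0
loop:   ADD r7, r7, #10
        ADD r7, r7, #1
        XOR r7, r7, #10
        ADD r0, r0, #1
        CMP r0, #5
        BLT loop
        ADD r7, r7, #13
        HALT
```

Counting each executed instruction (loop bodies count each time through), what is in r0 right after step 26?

4

r7=7
r0=0
r7=7+10=17
r7=17+1=18
r7=18^10=24
r0=0+1=1
CMP r0, #5  (cmp 1,5)
BLT loop: taken
r7=24+10=34
r7=34+1=35
r7=35^10=41
r0=1+1=2
CMP r0, #5  (cmp 2,5)
BLT loop: taken
r7=41+10=51
r7=51+1=52
r7=52^10=62
r0=2+1=3
CMP r0, #5  (cmp 3,5)
BLT loop: taken
r7=62+10=72
r7=72+1=73
r7=73^10=67
r0=3+1=4
CMP r0, #5  (cmp 4,5)
BLT loop: taken
After step 26: r0 = 4.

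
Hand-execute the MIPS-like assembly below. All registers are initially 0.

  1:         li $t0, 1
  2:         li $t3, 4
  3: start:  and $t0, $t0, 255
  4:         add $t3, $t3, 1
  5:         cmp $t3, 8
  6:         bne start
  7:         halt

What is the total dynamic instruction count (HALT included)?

19

$t0=1
$t3=4
$t0=1&255=1
$t3=4+1=5
cmp $t3, 8  (cmp 5,8)
bne start: taken
$t0=1&255=1
$t3=5+1=6
cmp $t3, 8  (cmp 6,8)
bne start: taken
$t0=1&255=1
$t3=6+1=7
cmp $t3, 8  (cmp 7,8)
bne start: taken
$t0=1&255=1
$t3=7+1=8
cmp $t3, 8  (cmp 8,8)
bne start: not taken
halt.
Total executed instructions: 19.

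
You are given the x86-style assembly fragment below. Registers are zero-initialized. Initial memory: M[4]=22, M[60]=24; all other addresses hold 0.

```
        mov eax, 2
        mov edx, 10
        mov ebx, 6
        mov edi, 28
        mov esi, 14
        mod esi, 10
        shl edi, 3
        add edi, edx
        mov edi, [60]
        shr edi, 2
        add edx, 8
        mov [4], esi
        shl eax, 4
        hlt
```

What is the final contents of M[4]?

eax=2
edx=10
ebx=6
edi=28
esi=14
esi=14%10=4
edi=28<<3=224
edi=224+10=234
edi=M[60]=24
edi=24>>2=6
edx=10+8=18
mov [4], esi → M[4]=4
eax=2<<4=32
halt.

4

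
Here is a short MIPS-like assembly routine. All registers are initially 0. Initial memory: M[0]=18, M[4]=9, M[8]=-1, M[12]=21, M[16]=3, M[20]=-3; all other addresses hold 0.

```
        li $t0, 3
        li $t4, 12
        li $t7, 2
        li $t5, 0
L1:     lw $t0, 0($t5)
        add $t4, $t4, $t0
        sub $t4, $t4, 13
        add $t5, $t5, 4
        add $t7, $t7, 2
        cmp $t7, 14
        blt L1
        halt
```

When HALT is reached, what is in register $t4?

-19

after li $t0, 3: $t0=3
after li $t4, 12: $t4=12
after li $t7, 2: $t7=2
after li $t5, 0: $t5=0
after lw $t0, 0($t5): $t0=M[0]=18
after add $t4, $t4, $t0: $t4=12+18=30
after sub $t4, $t4, 13: $t4=30-13=17
after add $t5, $t5, 4: $t5=0+4=4
after add $t7, $t7, 2: $t7=2+2=4
cmp $t7, 14  (cmp 4,14)
blt L1: taken
after lw $t0, 0($t5): $t0=M[4]=9
after add $t4, $t4, $t0: $t4=17+9=26
after sub $t4, $t4, 13: $t4=26-13=13
after add $t5, $t5, 4: $t5=4+4=8
after add $t7, $t7, 2: $t7=4+2=6
cmp $t7, 14  (cmp 6,14)
blt L1: taken
after lw $t0, 0($t5): $t0=M[8]=-1
after add $t4, $t4, $t0: $t4=13+(-1)=12
after sub $t4, $t4, 13: $t4=12-13=-1
after add $t5, $t5, 4: $t5=8+4=12
after add $t7, $t7, 2: $t7=6+2=8
cmp $t7, 14  (cmp 8,14)
blt L1: taken
after lw $t0, 0($t5): $t0=M[12]=21
after add $t4, $t4, $t0: $t4=(-1)+21=20
after sub $t4, $t4, 13: $t4=20-13=7
after add $t5, $t5, 4: $t5=12+4=16
after add $t7, $t7, 2: $t7=8+2=10
cmp $t7, 14  (cmp 10,14)
blt L1: taken
after lw $t0, 0($t5): $t0=M[16]=3
after add $t4, $t4, $t0: $t4=7+3=10
after sub $t4, $t4, 13: $t4=10-13=-3
after add $t5, $t5, 4: $t5=16+4=20
after add $t7, $t7, 2: $t7=10+2=12
cmp $t7, 14  (cmp 12,14)
blt L1: taken
after lw $t0, 0($t5): $t0=M[20]=-3
after add $t4, $t4, $t0: $t4=(-3)+(-3)=-6
after sub $t4, $t4, 13: $t4=(-6)-13=-19
after add $t5, $t5, 4: $t5=20+4=24
after add $t7, $t7, 2: $t7=12+2=14
cmp $t7, 14  (cmp 14,14)
blt L1: not taken
halt.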